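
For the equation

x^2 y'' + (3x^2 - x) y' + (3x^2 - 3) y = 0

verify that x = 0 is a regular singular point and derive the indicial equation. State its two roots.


Divide by x^2 to reach normal form y'' + P_1(x) y' + P_2(x) y = 0 with P_1(x) = 3 - 1/x and P_2(x) = 3 - 3/x^2.
x = 0 is a singular point because the y'-coefficient 3 - 1/x has a pole at x = 0 and the y-coefficient 3 - 3/x^2 has a pole at x = 0.
It is a regular singular point because x P_1(x) = p(x) = 3x - 1 and x^2 P_2(x) = q(x) = 3x^2 - 3 are polynomials, hence analytic at x = 0.
p(0) = -1,  q(0) = -3.
Indicial equation: r(r-1) + p(0) r + q(0) = 0, i.e. r^2 + (p(0) - 1) r + q(0) = 0, i.e. r^2 - 2 r - 3 = 0.
Discriminant: (-2)^2 - 4(-3) = 16, so r = (2 ± 4)/2.
Solving: r_1 = 3, r_2 = -1.

indicial: r^2 - 2 r - 3 = 0; roots r_1 = 3, r_2 = -1


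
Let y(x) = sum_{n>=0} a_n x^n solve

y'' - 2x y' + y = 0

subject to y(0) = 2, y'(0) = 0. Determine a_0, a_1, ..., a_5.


Ansatz: y(x) = sum_{n>=0} a_n x^n, so y'(x) = sum_{n>=1} n a_n x^(n-1) and y''(x) = sum_{n>=2} n(n-1) a_n x^(n-2).
Substitute into P(x) y'' + Q(x) y' + R(x) y = 0 with P(x) = 1, Q(x) = -2x, R(x) = 1, and match powers of x.
Initial conditions: a_0 = 2, a_1 = 0.
Setting the coefficient of each power of x to zero and solving order by order (substituting the coefficients already found):
  x^0: 2 a_2 + a_0 = 0  ->  2 a_2 = -a_0 = -2  ->  a_2 = -1
  x^1: 6 a_3 - a_1 = 0  ->  6 a_3 = a_1 = 0  ->  a_3 = 0
  x^2: 12 a_4 - 3 a_2 = 0  ->  12 a_4 = 3 a_2 = -3  ->  a_4 = -1/4
  x^3: 20 a_5 - 5 a_3 = 0  ->  20 a_5 = 5 a_3 = 0  ->  a_5 = 0
Truncated series: y(x) = 2 - x^2 - (1/4) x^4 + O(x^6).

a_0 = 2; a_1 = 0; a_2 = -1; a_3 = 0; a_4 = -1/4; a_5 = 0


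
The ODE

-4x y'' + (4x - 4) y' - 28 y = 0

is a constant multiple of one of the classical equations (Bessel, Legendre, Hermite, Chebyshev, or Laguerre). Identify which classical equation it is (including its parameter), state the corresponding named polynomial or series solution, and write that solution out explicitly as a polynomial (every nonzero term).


All three coefficients share the factor -4; dividing through by -4 gives  x y'' + (1 - x) y' + 7 y = 0.
This matches the Laguerre equation x y'' + (1 - x) y' + n y = 0 with n = 7; the polynomial solution is L_7(x).
With y = sum_k a_k x^k, matching x^k gives (k+1)k a_{k+1} + (k+1) a_{k+1} - k a_k + n a_k = 0, i.e. (k+1)^2 a_{k+1} = (k - n) a_k = (k - 7) a_k. The right side vanishes at k = 7, so the series terminates at degree 7.
Standard normalization L_n(0) = 1 gives a_0 = 1. Work upward with a_{k+1} = (k - 7) a_k / (k+1)^2:
  a_1 = (0 - 7)(1) / 1^2 = -7/1 = -7
  a_2 = (1 - 7)(-7) / 2^2 = 42/4 = 21/2
  a_3 = (2 - 7)(21/2) / 3^2 = (-105/2)/9 = -35/6
  a_4 = (3 - 7)(-35/6) / 4^2 = (70/3)/16 = 35/24
  a_5 = (4 - 7)(35/24) / 5^2 = (-35/8)/25 = -7/40
  a_6 = (5 - 7)(-7/40) / 6^2 = (7/20)/36 = 7/720
  a_7 = (6 - 7)(7/720) / 7^2 = (-7/720)/49 = -1/5040
Hence L_7(x) = -x^7/5040 + 7 x^6/720 - 7 x^5/40 + 35 x^4/24 - 35 x^3/6 + 21 x^2/2 - 7 x + 1.

L_7(x); series = -x^7/5040 + 7 x^6/720 - 7 x^5/40 + 35 x^4/24 - 35 x^3/6 + 21 x^2/2 - 7 x + 1


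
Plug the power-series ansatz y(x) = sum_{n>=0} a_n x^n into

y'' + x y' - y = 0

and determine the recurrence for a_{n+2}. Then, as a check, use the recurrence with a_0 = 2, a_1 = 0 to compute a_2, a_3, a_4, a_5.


Substitute y = sum_n a_n x^n.
y''(x) has coefficient (n+2)(n+1) a_{n+2} at x^n;
x y'(x) has coefficient n a_n at x^n (shift);
-y(x) has coefficient -1 a_n at x^n.
Matching x^n: (n+2)(n+1) a_{n+2} + (n - 1) a_n = 0.
Thus a_{n+2} = (-n + 1) / ((n+1)(n+2)) * a_n.

Check with a_0 = 2, a_1 = 0 (apply the recurrence for n = 0, 1, 2, 3): a_0 = 2, a_1 = 0, a_2 = 1, a_3 = 0, a_4 = -1/12, a_5 = 0.

a_(n+2) = (-n + 1) / ((n+1)(n+2)) * a_n; check: a_0 = 2, a_1 = 0, a_2 = 1, a_3 = 0, a_4 = -1/12, a_5 = 0


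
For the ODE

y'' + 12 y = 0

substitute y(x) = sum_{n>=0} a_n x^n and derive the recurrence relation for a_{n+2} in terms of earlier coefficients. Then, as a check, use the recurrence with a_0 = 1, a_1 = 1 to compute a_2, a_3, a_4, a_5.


Substitute y = sum_n a_n x^n into y'' + (const) y = 0.
y''(x) = sum_{n>=0} (n+2)(n+1) a_{n+2} x^n.
The ODE becomes sum_n [(n+2)(n+1) a_{n+2} + 12 a_n] x^n = 0.
Setting each coefficient to zero gives the recurrence:
  (n+2)(n+1) a_{n+2} + 12 a_n = 0,
  a_{n+2} = -12 / ((n+1)(n+2)) a_n.

Check with a_0 = 1, a_1 = 1 (apply the recurrence for n = 0, 1, 2, 3): a_0 = 1, a_1 = 1, a_2 = -6, a_3 = -2, a_4 = 6, a_5 = 6/5.

a_{n+2} = -12/((n+1)(n+2)) * a_n; check: a_0 = 1, a_1 = 1, a_2 = -6, a_3 = -2, a_4 = 6, a_5 = 6/5


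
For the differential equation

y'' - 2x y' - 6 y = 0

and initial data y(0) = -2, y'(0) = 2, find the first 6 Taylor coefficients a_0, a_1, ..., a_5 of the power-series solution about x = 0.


Ansatz: y(x) = sum_{n>=0} a_n x^n, so y'(x) = sum_{n>=1} n a_n x^(n-1) and y''(x) = sum_{n>=2} n(n-1) a_n x^(n-2).
Substitute into P(x) y'' + Q(x) y' + R(x) y = 0 with P(x) = 1, Q(x) = -2x, R(x) = -6, and match powers of x.
Initial conditions: a_0 = -2, a_1 = 2.
Setting the coefficient of each power of x to zero and solving order by order (substituting the coefficients already found):
  x^0: 2 a_2 - 6 a_0 = 0  ->  2 a_2 = 6 a_0 = -12  ->  a_2 = -6
  x^1: 6 a_3 - 8 a_1 = 0  ->  6 a_3 = 8 a_1 = 16  ->  a_3 = 8/3
  x^2: 12 a_4 - 10 a_2 = 0  ->  12 a_4 = 10 a_2 = -60  ->  a_4 = -5
  x^3: 20 a_5 - 12 a_3 = 0  ->  20 a_5 = 12 a_3 = 32  ->  a_5 = 8/5
Truncated series: y(x) = -2 + 2 x - 6 x^2 + (8/3) x^3 - 5 x^4 + (8/5) x^5 + O(x^6).

a_0 = -2; a_1 = 2; a_2 = -6; a_3 = 8/3; a_4 = -5; a_5 = 8/5


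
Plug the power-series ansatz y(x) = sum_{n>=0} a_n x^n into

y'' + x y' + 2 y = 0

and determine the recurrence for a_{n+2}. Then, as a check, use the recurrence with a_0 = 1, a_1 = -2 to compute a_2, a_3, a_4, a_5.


Substitute y = sum_n a_n x^n.
y''(x) has coefficient (n+2)(n+1) a_{n+2} at x^n;
x y'(x) has coefficient n a_n at x^n (shift);
2 y(x) has coefficient 2 a_n at x^n.
Matching x^n: (n+2)(n+1) a_{n+2} + (n + 2) a_n = 0.
Thus a_{n+2} = (-n - 2) / ((n+1)(n+2)) * a_n.

Check with a_0 = 1, a_1 = -2 (apply the recurrence for n = 0, 1, 2, 3): a_0 = 1, a_1 = -2, a_2 = -1, a_3 = 1, a_4 = 1/3, a_5 = -1/4.

a_(n+2) = (-n - 2) / ((n+1)(n+2)) * a_n; check: a_0 = 1, a_1 = -2, a_2 = -1, a_3 = 1, a_4 = 1/3, a_5 = -1/4


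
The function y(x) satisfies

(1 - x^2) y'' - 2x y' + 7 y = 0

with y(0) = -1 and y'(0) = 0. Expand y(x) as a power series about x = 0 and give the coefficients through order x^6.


Ansatz: y(x) = sum_{n>=0} a_n x^n, so y'(x) = sum_{n>=1} n a_n x^(n-1) and y''(x) = sum_{n>=2} n(n-1) a_n x^(n-2).
Substitute into P(x) y'' + Q(x) y' + R(x) y = 0 with P(x) = 1 - x^2, Q(x) = -2x, R(x) = 7, and match powers of x.
Initial conditions: a_0 = -1, a_1 = 0.
Setting the coefficient of each power of x to zero and solving order by order (substituting the coefficients already found):
  x^0: 2 a_2 + 7 a_0 = 0  ->  2 a_2 = -7 a_0 = 7  ->  a_2 = 7/2
  x^1: 6 a_3 + 5 a_1 = 0  ->  6 a_3 = -5 a_1 = 0  ->  a_3 = 0
  x^2: 12 a_4 + a_2 = 0  ->  12 a_4 = -a_2 = -7/2  ->  a_4 = -7/24
  x^3: 20 a_5 - 5 a_3 = 0  ->  20 a_5 = 5 a_3 = 0  ->  a_5 = 0
  x^4: 30 a_6 - 13 a_4 = 0  ->  30 a_6 = 13 a_4 = -91/24  ->  a_6 = -91/720
Truncated series: y(x) = -1 + (7/2) x^2 - (7/24) x^4 - (91/720) x^6 + O(x^7).

a_0 = -1; a_1 = 0; a_2 = 7/2; a_3 = 0; a_4 = -7/24; a_5 = 0; a_6 = -91/720


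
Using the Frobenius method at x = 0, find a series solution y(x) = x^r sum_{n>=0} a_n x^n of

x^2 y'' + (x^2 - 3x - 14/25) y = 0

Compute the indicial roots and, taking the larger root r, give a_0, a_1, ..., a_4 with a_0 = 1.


Write in Frobenius form y'' + (p(x)/x) y' + (q(x)/x^2) y = 0:
  p(x) = 0,  q(x) = x^2 - 3x - 14/25.
Indicial equation: r(r-1) + (0) r + (-14/25) = 0 -> roots r_1 = 7/5, r_2 = -2/5.
Take r = r_1 = 7/5. Let y(x) = x^r sum_{n>=0} a_n x^n with a_0 = 1.
Substitute y = x^r sum a_n x^n and match x^{r+n}. The recurrence is
  D(n) a_n - 3 a_{n-1} + 1 a_{n-2} = 0,  where D(n) = (r+n)(r+n-1) + (0)(r+n) + (-14/25).
  a_n = [3 a_{n-1} - 1 a_{n-2}] / D(n).
Since the indicial polynomial factors as (r - r_1)(r - r_2), D(n) = (r_1 + n - r_1)(r_1 + n - r_2) = n(n + 9/5).
Evaluating step by step (a_0 = 1):
  n = 1: D(1) = 1(1 + 9/5) = 14/5; numerator = 3(1) = 3; a_1 = (3)/(14/5) = 15/14
  n = 2: D(2) = 2(2 + 9/5) = 38/5; numerator = 3(15/14) - 1(1) = 31/14; a_2 = (31/14)/(38/5) = 155/532
  n = 3: D(3) = 3(3 + 9/5) = 72/5; numerator = 3(155/532) - 1(15/14) = -15/76; a_3 = (-15/76)/(72/5) = -25/1824
  n = 4: D(4) = 4(4 + 9/5) = 116/5; numerator = 3(-25/1824) - 1(155/532) = -1415/4256; a_4 = (-1415/4256)/(116/5) = -7075/493696

r = 7/5; a_0 = 1; a_1 = 15/14; a_2 = 155/532; a_3 = -25/1824; a_4 = -7075/493696


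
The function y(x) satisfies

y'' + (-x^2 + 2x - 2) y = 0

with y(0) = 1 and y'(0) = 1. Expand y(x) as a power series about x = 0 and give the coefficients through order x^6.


Ansatz: y(x) = sum_{n>=0} a_n x^n, so y'(x) = sum_{n>=1} n a_n x^(n-1) and y''(x) = sum_{n>=2} n(n-1) a_n x^(n-2).
Substitute into P(x) y'' + Q(x) y' + R(x) y = 0 with P(x) = 1, Q(x) = 0, R(x) = -x^2 + 2x - 2, and match powers of x.
Initial conditions: a_0 = 1, a_1 = 1.
Setting the coefficient of each power of x to zero and solving order by order (substituting the coefficients already found):
  x^0: 2 a_2 - 2 a_0 = 0  ->  2 a_2 = 2 a_0 = 2  ->  a_2 = 1
  x^1: 6 a_3 - 2 a_1 + 2 a_0 = 0  ->  6 a_3 = 2 a_1 - 2 a_0 = 0  ->  a_3 = 0
  x^2: 12 a_4 - 2 a_2 + 2 a_1 - a_0 = 0  ->  12 a_4 = 2 a_2 - 2 a_1 + a_0 = 1  ->  a_4 = 1/12
  x^3: 20 a_5 - 2 a_3 + 2 a_2 - a_1 = 0  ->  20 a_5 = 2 a_3 - 2 a_2 + a_1 = -1  ->  a_5 = -1/20
  x^4: 30 a_6 - 2 a_4 + 2 a_3 - a_2 = 0  ->  30 a_6 = 2 a_4 - 2 a_3 + a_2 = 7/6  ->  a_6 = 7/180
Truncated series: y(x) = 1 + x + x^2 + (1/12) x^4 - (1/20) x^5 + (7/180) x^6 + O(x^7).

a_0 = 1; a_1 = 1; a_2 = 1; a_3 = 0; a_4 = 1/12; a_5 = -1/20; a_6 = 7/180


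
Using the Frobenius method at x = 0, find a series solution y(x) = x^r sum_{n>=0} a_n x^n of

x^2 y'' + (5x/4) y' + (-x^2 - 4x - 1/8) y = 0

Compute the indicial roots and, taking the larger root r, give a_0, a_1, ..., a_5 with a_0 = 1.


Write in Frobenius form y'' + (p(x)/x) y' + (q(x)/x^2) y = 0:
  p(x) = 5/4,  q(x) = -x^2 - 4x - 1/8.
Indicial equation: r(r-1) + (5/4) r + (-1/8) = 0 -> roots r_1 = 1/4, r_2 = -1/2.
Take r = r_1 = 1/4. Let y(x) = x^r sum_{n>=0} a_n x^n with a_0 = 1.
Substitute y = x^r sum a_n x^n and match x^{r+n}. The recurrence is
  D(n) a_n - 4 a_{n-1} - 1 a_{n-2} = 0,  where D(n) = (r+n)(r+n-1) + (5/4)(r+n) + (-1/8).
  a_n = [4 a_{n-1} + 1 a_{n-2}] / D(n).
Since the indicial polynomial factors as (r - r_1)(r - r_2), D(n) = (r_1 + n - r_1)(r_1 + n - r_2) = n(n + 3/4).
Evaluating step by step (a_0 = 1):
  n = 1: D(1) = 1(1 + 3/4) = 7/4; numerator = 4(1) = 4; a_1 = (4)/(7/4) = 16/7
  n = 2: D(2) = 2(2 + 3/4) = 11/2; numerator = 4(16/7) + 1(1) = 71/7; a_2 = (71/7)/(11/2) = 142/77
  n = 3: D(3) = 3(3 + 3/4) = 45/4; numerator = 4(142/77) + 1(16/7) = 744/77; a_3 = (744/77)/(45/4) = 992/1155
  n = 4: D(4) = 4(4 + 3/4) = 19; numerator = 4(992/1155) + 1(142/77) = 6098/1155; a_4 = (6098/1155)/(19) = 6098/21945
  n = 5: D(5) = 5(5 + 3/4) = 115/4; numerator = 4(6098/21945) + 1(992/1155) = 8648/4389; a_5 = (8648/4389)/(115/4) = 1504/21945

r = 1/4; a_0 = 1; a_1 = 16/7; a_2 = 142/77; a_3 = 992/1155; a_4 = 6098/21945; a_5 = 1504/21945


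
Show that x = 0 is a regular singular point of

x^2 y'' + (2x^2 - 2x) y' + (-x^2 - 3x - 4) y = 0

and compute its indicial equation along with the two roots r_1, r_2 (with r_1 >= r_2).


Divide by x^2 to reach normal form y'' + P_1(x) y' + P_2(x) y = 0 with P_1(x) = 2 - 2/x and P_2(x) = -1 - 3/x - 4/x^2.
x = 0 is a singular point because the y'-coefficient 2 - 2/x has a pole at x = 0 and the y-coefficient -1 - 3/x - 4/x^2 has a pole at x = 0.
It is a regular singular point because x P_1(x) = p(x) = 2x - 2 and x^2 P_2(x) = q(x) = -x^2 - 3x - 4 are polynomials, hence analytic at x = 0.
p(0) = -2,  q(0) = -4.
Indicial equation: r(r-1) + p(0) r + q(0) = 0, i.e. r^2 + (p(0) - 1) r + q(0) = 0, i.e. r^2 - 3 r - 4 = 0.
Discriminant: (-3)^2 - 4(-4) = 25, so r = (3 ± 5)/2.
Solving: r_1 = 4, r_2 = -1.

indicial: r^2 - 3 r - 4 = 0; roots r_1 = 4, r_2 = -1


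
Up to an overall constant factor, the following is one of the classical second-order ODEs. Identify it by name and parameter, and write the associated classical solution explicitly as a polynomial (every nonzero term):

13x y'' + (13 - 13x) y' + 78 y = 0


All three coefficients share the factor 13; dividing through by 13 gives  x y'' + (1 - x) y' + 6 y = 0.
This matches the Laguerre equation x y'' + (1 - x) y' + n y = 0 with n = 6; the polynomial solution is L_6(x).
With y = sum_k a_k x^k, matching x^k gives (k+1)k a_{k+1} + (k+1) a_{k+1} - k a_k + n a_k = 0, i.e. (k+1)^2 a_{k+1} = (k - n) a_k = (k - 6) a_k. The right side vanishes at k = 6, so the series terminates at degree 6.
Standard normalization L_n(0) = 1 gives a_0 = 1. Work upward with a_{k+1} = (k - 6) a_k / (k+1)^2:
  a_1 = (0 - 6)(1) / 1^2 = -6/1 = -6
  a_2 = (1 - 6)(-6) / 2^2 = 30/4 = 15/2
  a_3 = (2 - 6)(15/2) / 3^2 = -30/9 = -10/3
  a_4 = (3 - 6)(-10/3) / 4^2 = 10/16 = 5/8
  a_5 = (4 - 6)(5/8) / 5^2 = (-5/4)/25 = -1/20
  a_6 = (5 - 6)(-1/20) / 6^2 = (1/20)/36 = 1/720
Hence L_6(x) = x^6/720 - x^5/20 + 5 x^4/8 - 10 x^3/3 + 15 x^2/2 - 6 x + 1.

L_6(x); series = x^6/720 - x^5/20 + 5 x^4/8 - 10 x^3/3 + 15 x^2/2 - 6 x + 1


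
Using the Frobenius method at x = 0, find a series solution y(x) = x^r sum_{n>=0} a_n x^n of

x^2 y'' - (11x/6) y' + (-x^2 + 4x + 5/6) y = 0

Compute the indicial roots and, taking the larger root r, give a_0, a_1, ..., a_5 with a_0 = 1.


Write in Frobenius form y'' + (p(x)/x) y' + (q(x)/x^2) y = 0:
  p(x) = -11/6,  q(x) = -x^2 + 4x + 5/6.
Indicial equation: r(r-1) + (-11/6) r + (5/6) = 0 -> roots r_1 = 5/2, r_2 = 1/3.
Take r = r_1 = 5/2. Let y(x) = x^r sum_{n>=0} a_n x^n with a_0 = 1.
Substitute y = x^r sum a_n x^n and match x^{r+n}. The recurrence is
  D(n) a_n + 4 a_{n-1} - 1 a_{n-2} = 0,  where D(n) = (r+n)(r+n-1) + (-11/6)(r+n) + (5/6).
  a_n = [-4 a_{n-1} + 1 a_{n-2}] / D(n).
Since the indicial polynomial factors as (r - r_1)(r - r_2), D(n) = (r_1 + n - r_1)(r_1 + n - r_2) = n(n + 13/6).
Evaluating step by step (a_0 = 1):
  n = 1: D(1) = 1(1 + 13/6) = 19/6; numerator = -4(1) = -4; a_1 = (-4)/(19/6) = -24/19
  n = 2: D(2) = 2(2 + 13/6) = 25/3; numerator = -4(-24/19) + 1(1) = 115/19; a_2 = (115/19)/(25/3) = 69/95
  n = 3: D(3) = 3(3 + 13/6) = 31/2; numerator = -4(69/95) + 1(-24/19) = -396/95; a_3 = (-396/95)/(31/2) = -792/2945
  n = 4: D(4) = 4(4 + 13/6) = 74/3; numerator = -4(-792/2945) + 1(69/95) = 5307/2945; a_4 = (5307/2945)/(74/3) = 15921/217930
  n = 5: D(5) = 5(5 + 13/6) = 215/6; numerator = -4(15921/217930) + 1(-792/2945) = -61146/108965; a_5 = (-61146/108965)/(215/6) = -8532/544825

r = 5/2; a_0 = 1; a_1 = -24/19; a_2 = 69/95; a_3 = -792/2945; a_4 = 15921/217930; a_5 = -8532/544825


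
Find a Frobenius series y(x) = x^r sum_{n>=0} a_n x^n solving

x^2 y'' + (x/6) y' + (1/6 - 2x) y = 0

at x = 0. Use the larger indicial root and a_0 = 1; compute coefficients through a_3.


Write in Frobenius form y'' + (p(x)/x) y' + (q(x)/x^2) y = 0:
  p(x) = 1/6,  q(x) = 1/6 - 2x.
Indicial equation: r(r-1) + (1/6) r + (1/6) = 0 -> roots r_1 = 1/2, r_2 = 1/3.
Take r = r_1 = 1/2. Let y(x) = x^r sum_{n>=0} a_n x^n with a_0 = 1.
Substitute y = x^r sum a_n x^n and match x^{r+n}. The recurrence is
  D(n) a_n - 2 a_{n-1} = 0,  where D(n) = (r+n)(r+n-1) + (1/6)(r+n) + (1/6).
  a_n = 2 / D(n) * a_{n-1}.
Since the indicial polynomial factors as (r - r_1)(r - r_2), D(n) = (r_1 + n - r_1)(r_1 + n - r_2) = n(n + 1/6).
Evaluating step by step (a_0 = 1):
  n = 1: D(1) = 1(1 + 1/6) = 7/6; numerator = 2(1) = 2; a_1 = (2)/(7/6) = 12/7
  n = 2: D(2) = 2(2 + 1/6) = 13/3; numerator = 2(12/7) = 24/7; a_2 = (24/7)/(13/3) = 72/91
  n = 3: D(3) = 3(3 + 1/6) = 19/2; numerator = 2(72/91) = 144/91; a_3 = (144/91)/(19/2) = 288/1729

r = 1/2; a_0 = 1; a_1 = 12/7; a_2 = 72/91; a_3 = 288/1729


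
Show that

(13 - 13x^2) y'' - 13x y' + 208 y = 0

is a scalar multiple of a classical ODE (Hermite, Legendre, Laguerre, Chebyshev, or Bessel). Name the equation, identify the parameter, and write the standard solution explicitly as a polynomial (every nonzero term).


All three coefficients share the factor 13; dividing through by 13 gives  (1 - x^2) y'' - x y' + 16 y = 0.
This matches the Chebyshev equation (1 - x^2) y'' - x y' + n^2 y = 0 (note the -x y' term, not -2x y') with n^2 = 16, so n = 4; the polynomial solution is T_4(x).
With y = sum_k a_k x^k, matching x^k gives (k+2)(k+1) a_{k+2} = (k^2 - n^2) a_k = (k - 4)(k + 4) a_k. The right side vanishes at k = 4, so the series with the parity of 4 terminates at degree 4.
Standard normalization: leading coefficient of T_n is 2^(n-1), so a_4 = 2^3 = 8. Work downward with a_k = (k+1)(k+2) a_{k+2} / ((k - 4)(k + 4)):
  a_2 = (3)(4)(8) / ((2 - 4)(2 + 4)) = 96/(-12) = -8
  a_0 = (1)(2)(-8) / ((0 - 4)(0 + 4)) = -16/(-16) = 1
Hence T_4(x) = 8 x^4 - 8 x^2 + 1.

T_4(x); series = 8 x^4 - 8 x^2 + 1


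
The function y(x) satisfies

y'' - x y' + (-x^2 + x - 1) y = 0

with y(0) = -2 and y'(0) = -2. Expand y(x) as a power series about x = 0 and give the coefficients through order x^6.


Ansatz: y(x) = sum_{n>=0} a_n x^n, so y'(x) = sum_{n>=1} n a_n x^(n-1) and y''(x) = sum_{n>=2} n(n-1) a_n x^(n-2).
Substitute into P(x) y'' + Q(x) y' + R(x) y = 0 with P(x) = 1, Q(x) = -x, R(x) = -x^2 + x - 1, and match powers of x.
Initial conditions: a_0 = -2, a_1 = -2.
Setting the coefficient of each power of x to zero and solving order by order (substituting the coefficients already found):
  x^0: 2 a_2 - a_0 = 0  ->  2 a_2 = a_0 = -2  ->  a_2 = -1
  x^1: 6 a_3 - 2 a_1 + a_0 = 0  ->  6 a_3 = 2 a_1 - a_0 = -2  ->  a_3 = -1/3
  x^2: 12 a_4 - 3 a_2 + a_1 - a_0 = 0  ->  12 a_4 = 3 a_2 - a_1 + a_0 = -3  ->  a_4 = -1/4
  x^3: 20 a_5 - 4 a_3 + a_2 - a_1 = 0  ->  20 a_5 = 4 a_3 - a_2 + a_1 = -7/3  ->  a_5 = -7/60
  x^4: 30 a_6 - 5 a_4 + a_3 - a_2 = 0  ->  30 a_6 = 5 a_4 - a_3 + a_2 = -23/12  ->  a_6 = -23/360
Truncated series: y(x) = -2 - 2 x - x^2 - (1/3) x^3 - (1/4) x^4 - (7/60) x^5 - (23/360) x^6 + O(x^7).

a_0 = -2; a_1 = -2; a_2 = -1; a_3 = -1/3; a_4 = -1/4; a_5 = -7/60; a_6 = -23/360


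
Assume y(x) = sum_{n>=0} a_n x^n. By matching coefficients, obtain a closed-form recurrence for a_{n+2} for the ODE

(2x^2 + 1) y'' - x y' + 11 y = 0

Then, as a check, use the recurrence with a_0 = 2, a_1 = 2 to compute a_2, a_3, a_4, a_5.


Substitute y = sum_n a_n x^n.
(1 + 2 x^2) y'' contributes (n+2)(n+1) a_{n+2} + 2 n(n-1) a_n at x^n.
-x y'(x) contributes -n a_n at x^n.
11 y(x) contributes 11 a_n at x^n.
Matching x^n: (n+2)(n+1) a_{n+2} + (2 n(n-1) - n + 11) a_n = 0.
Thus a_{n+2} = (-2 n(n-1) + n - 11) / ((n+1)(n+2)) * a_n.

Check with a_0 = 2, a_1 = 2 (apply the recurrence for n = 0, 1, 2, 3): a_0 = 2, a_1 = 2, a_2 = -11, a_3 = -10/3, a_4 = 143/12, a_5 = 10/3.

a_(n+2) = (-2 n(n-1) + n - 11) / ((n+1)(n+2)) * a_n; check: a_0 = 2, a_1 = 2, a_2 = -11, a_3 = -10/3, a_4 = 143/12, a_5 = 10/3


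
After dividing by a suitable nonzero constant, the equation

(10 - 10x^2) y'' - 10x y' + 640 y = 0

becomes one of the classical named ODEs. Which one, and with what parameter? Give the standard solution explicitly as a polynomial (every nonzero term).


All three coefficients share the factor 10; dividing through by 10 gives  (1 - x^2) y'' - x y' + 64 y = 0.
This matches the Chebyshev equation (1 - x^2) y'' - x y' + n^2 y = 0 (note the -x y' term, not -2x y') with n^2 = 64, so n = 8; the polynomial solution is T_8(x).
With y = sum_k a_k x^k, matching x^k gives (k+2)(k+1) a_{k+2} = (k^2 - n^2) a_k = (k - 8)(k + 8) a_k. The right side vanishes at k = 8, so the series with the parity of 8 terminates at degree 8.
Standard normalization: leading coefficient of T_n is 2^(n-1), so a_8 = 2^7 = 128. Work downward with a_k = (k+1)(k+2) a_{k+2} / ((k - 8)(k + 8)):
  a_6 = (7)(8)(128) / ((6 - 8)(6 + 8)) = 7168/(-28) = -256
  a_4 = (5)(6)(-256) / ((4 - 8)(4 + 8)) = -7680/(-48) = 160
  a_2 = (3)(4)(160) / ((2 - 8)(2 + 8)) = 1920/(-60) = -32
  a_0 = (1)(2)(-32) / ((0 - 8)(0 + 8)) = -64/(-64) = 1
Hence T_8(x) = 128 x^8 - 256 x^6 + 160 x^4 - 32 x^2 + 1.

T_8(x); series = 128 x^8 - 256 x^6 + 160 x^4 - 32 x^2 + 1


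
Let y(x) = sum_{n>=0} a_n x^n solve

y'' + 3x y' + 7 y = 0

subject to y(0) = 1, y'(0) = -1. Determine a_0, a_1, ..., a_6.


Ansatz: y(x) = sum_{n>=0} a_n x^n, so y'(x) = sum_{n>=1} n a_n x^(n-1) and y''(x) = sum_{n>=2} n(n-1) a_n x^(n-2).
Substitute into P(x) y'' + Q(x) y' + R(x) y = 0 with P(x) = 1, Q(x) = 3x, R(x) = 7, and match powers of x.
Initial conditions: a_0 = 1, a_1 = -1.
Setting the coefficient of each power of x to zero and solving order by order (substituting the coefficients already found):
  x^0: 2 a_2 + 7 a_0 = 0  ->  2 a_2 = -7 a_0 = -7  ->  a_2 = -7/2
  x^1: 6 a_3 + 10 a_1 = 0  ->  6 a_3 = -10 a_1 = 10  ->  a_3 = 5/3
  x^2: 12 a_4 + 13 a_2 = 0  ->  12 a_4 = -13 a_2 = 91/2  ->  a_4 = 91/24
  x^3: 20 a_5 + 16 a_3 = 0  ->  20 a_5 = -16 a_3 = -80/3  ->  a_5 = -4/3
  x^4: 30 a_6 + 19 a_4 = 0  ->  30 a_6 = -19 a_4 = -1729/24  ->  a_6 = -1729/720
Truncated series: y(x) = 1 - x - (7/2) x^2 + (5/3) x^3 + (91/24) x^4 - (4/3) x^5 - (1729/720) x^6 + O(x^7).

a_0 = 1; a_1 = -1; a_2 = -7/2; a_3 = 5/3; a_4 = 91/24; a_5 = -4/3; a_6 = -1729/720


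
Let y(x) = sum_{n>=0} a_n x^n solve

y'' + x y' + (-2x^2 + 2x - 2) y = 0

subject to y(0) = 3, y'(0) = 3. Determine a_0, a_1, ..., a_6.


Ansatz: y(x) = sum_{n>=0} a_n x^n, so y'(x) = sum_{n>=1} n a_n x^(n-1) and y''(x) = sum_{n>=2} n(n-1) a_n x^(n-2).
Substitute into P(x) y'' + Q(x) y' + R(x) y = 0 with P(x) = 1, Q(x) = x, R(x) = -2x^2 + 2x - 2, and match powers of x.
Initial conditions: a_0 = 3, a_1 = 3.
Setting the coefficient of each power of x to zero and solving order by order (substituting the coefficients already found):
  x^0: 2 a_2 - 2 a_0 = 0  ->  2 a_2 = 2 a_0 = 6  ->  a_2 = 3
  x^1: 6 a_3 - a_1 + 2 a_0 = 0  ->  6 a_3 = a_1 - 2 a_0 = -3  ->  a_3 = -1/2
  x^2: 12 a_4 + 2 a_1 - 2 a_0 = 0  ->  12 a_4 = -2 a_1 + 2 a_0 = 0  ->  a_4 = 0
  x^3: 20 a_5 + a_3 + 2 a_2 - 2 a_1 = 0  ->  20 a_5 = -a_3 - 2 a_2 + 2 a_1 = 1/2  ->  a_5 = 1/40
  x^4: 30 a_6 + 2 a_4 + 2 a_3 - 2 a_2 = 0  ->  30 a_6 = -2 a_4 - 2 a_3 + 2 a_2 = 7  ->  a_6 = 7/30
Truncated series: y(x) = 3 + 3 x + 3 x^2 - (1/2) x^3 + (1/40) x^5 + (7/30) x^6 + O(x^7).

a_0 = 3; a_1 = 3; a_2 = 3; a_3 = -1/2; a_4 = 0; a_5 = 1/40; a_6 = 7/30


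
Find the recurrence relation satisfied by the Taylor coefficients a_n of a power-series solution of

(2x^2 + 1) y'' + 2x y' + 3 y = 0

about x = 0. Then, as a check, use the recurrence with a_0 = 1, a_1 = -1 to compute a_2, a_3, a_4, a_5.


Substitute y = sum_n a_n x^n.
(1 + 2 x^2) y'' contributes (n+2)(n+1) a_{n+2} + 2 n(n-1) a_n at x^n.
2 x y'(x) contributes 2 n a_n at x^n.
3 y(x) contributes 3 a_n at x^n.
Matching x^n: (n+2)(n+1) a_{n+2} + (2 n(n-1) + 2 n + 3) a_n = 0.
Thus a_{n+2} = (-2 n(n-1) - 2 n - 3) / ((n+1)(n+2)) * a_n.

Check with a_0 = 1, a_1 = -1 (apply the recurrence for n = 0, 1, 2, 3): a_0 = 1, a_1 = -1, a_2 = -3/2, a_3 = 5/6, a_4 = 11/8, a_5 = -7/8.

a_(n+2) = (-2 n(n-1) - 2 n - 3) / ((n+1)(n+2)) * a_n; check: a_0 = 1, a_1 = -1, a_2 = -3/2, a_3 = 5/6, a_4 = 11/8, a_5 = -7/8


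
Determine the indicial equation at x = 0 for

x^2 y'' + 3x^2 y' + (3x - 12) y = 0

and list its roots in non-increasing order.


Divide by x^2 to reach normal form y'' + P_1(x) y' + P_2(x) y = 0 with P_1(x) = 3 and P_2(x) = 3/x - 12/x^2.
x = 0 is a singular point because the y-coefficient 3/x - 12/x^2 has a pole at x = 0.
It is a regular singular point because x P_1(x) = p(x) = 3x and x^2 P_2(x) = q(x) = 3x - 12 are polynomials, hence analytic at x = 0.
p(0) = 0,  q(0) = -12.
Indicial equation: r(r-1) + p(0) r + q(0) = 0, i.e. r^2 + (p(0) - 1) r + q(0) = 0, i.e. r^2 - 1 r - 12 = 0.
Discriminant: (-1)^2 - 4(-12) = 49, so r = (1 ± 7)/2.
Solving: r_1 = 4, r_2 = -3.

indicial: r^2 - 1 r - 12 = 0; roots r_1 = 4, r_2 = -3


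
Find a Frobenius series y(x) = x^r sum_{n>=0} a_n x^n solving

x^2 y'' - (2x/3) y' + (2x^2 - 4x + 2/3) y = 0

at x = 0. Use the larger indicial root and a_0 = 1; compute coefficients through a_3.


Write in Frobenius form y'' + (p(x)/x) y' + (q(x)/x^2) y = 0:
  p(x) = -2/3,  q(x) = 2x^2 - 4x + 2/3.
Indicial equation: r(r-1) + (-2/3) r + (2/3) = 0 -> roots r_1 = 1, r_2 = 2/3.
Take r = r_1 = 1. Let y(x) = x^r sum_{n>=0} a_n x^n with a_0 = 1.
Substitute y = x^r sum a_n x^n and match x^{r+n}. The recurrence is
  D(n) a_n - 4 a_{n-1} + 2 a_{n-2} = 0,  where D(n) = (r+n)(r+n-1) + (-2/3)(r+n) + (2/3).
  a_n = [4 a_{n-1} - 2 a_{n-2}] / D(n).
Since the indicial polynomial factors as (r - r_1)(r - r_2), D(n) = (r_1 + n - r_1)(r_1 + n - r_2) = n(n + 1/3).
Evaluating step by step (a_0 = 1):
  n = 1: D(1) = 1(1 + 1/3) = 4/3; numerator = 4(1) = 4; a_1 = (4)/(4/3) = 3
  n = 2: D(2) = 2(2 + 1/3) = 14/3; numerator = 4(3) - 2(1) = 10; a_2 = (10)/(14/3) = 15/7
  n = 3: D(3) = 3(3 + 1/3) = 10; numerator = 4(15/7) - 2(3) = 18/7; a_3 = (18/7)/(10) = 9/35

r = 1; a_0 = 1; a_1 = 3; a_2 = 15/7; a_3 = 9/35


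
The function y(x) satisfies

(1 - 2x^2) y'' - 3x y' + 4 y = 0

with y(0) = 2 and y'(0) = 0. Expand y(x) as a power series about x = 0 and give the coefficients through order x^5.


Ansatz: y(x) = sum_{n>=0} a_n x^n, so y'(x) = sum_{n>=1} n a_n x^(n-1) and y''(x) = sum_{n>=2} n(n-1) a_n x^(n-2).
Substitute into P(x) y'' + Q(x) y' + R(x) y = 0 with P(x) = 1 - 2x^2, Q(x) = -3x, R(x) = 4, and match powers of x.
Initial conditions: a_0 = 2, a_1 = 0.
Setting the coefficient of each power of x to zero and solving order by order (substituting the coefficients already found):
  x^0: 2 a_2 + 4 a_0 = 0  ->  2 a_2 = -4 a_0 = -8  ->  a_2 = -4
  x^1: 6 a_3 + a_1 = 0  ->  6 a_3 = -a_1 = 0  ->  a_3 = 0
  x^2: 12 a_4 - 6 a_2 = 0  ->  12 a_4 = 6 a_2 = -24  ->  a_4 = -2
  x^3: 20 a_5 - 17 a_3 = 0  ->  20 a_5 = 17 a_3 = 0  ->  a_5 = 0
Truncated series: y(x) = 2 - 4 x^2 - 2 x^4 + O(x^6).

a_0 = 2; a_1 = 0; a_2 = -4; a_3 = 0; a_4 = -2; a_5 = 0


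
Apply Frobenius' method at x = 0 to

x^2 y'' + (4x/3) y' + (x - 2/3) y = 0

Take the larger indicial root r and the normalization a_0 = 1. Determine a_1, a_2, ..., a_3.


Write in Frobenius form y'' + (p(x)/x) y' + (q(x)/x^2) y = 0:
  p(x) = 4/3,  q(x) = x - 2/3.
Indicial equation: r(r-1) + (4/3) r + (-2/3) = 0 -> roots r_1 = 2/3, r_2 = -1.
Take r = r_1 = 2/3. Let y(x) = x^r sum_{n>=0} a_n x^n with a_0 = 1.
Substitute y = x^r sum a_n x^n and match x^{r+n}. The recurrence is
  D(n) a_n + 1 a_{n-1} = 0,  where D(n) = (r+n)(r+n-1) + (4/3)(r+n) + (-2/3).
  a_n = -1 / D(n) * a_{n-1}.
Since the indicial polynomial factors as (r - r_1)(r - r_2), D(n) = (r_1 + n - r_1)(r_1 + n - r_2) = n(n + 5/3).
Evaluating step by step (a_0 = 1):
  n = 1: D(1) = 1(1 + 5/3) = 8/3; numerator = -1(1) = -1; a_1 = (-1)/(8/3) = -3/8
  n = 2: D(2) = 2(2 + 5/3) = 22/3; numerator = -1(-3/8) = 3/8; a_2 = (3/8)/(22/3) = 9/176
  n = 3: D(3) = 3(3 + 5/3) = 14; numerator = -1(9/176) = -9/176; a_3 = (-9/176)/(14) = -9/2464

r = 2/3; a_0 = 1; a_1 = -3/8; a_2 = 9/176; a_3 = -9/2464


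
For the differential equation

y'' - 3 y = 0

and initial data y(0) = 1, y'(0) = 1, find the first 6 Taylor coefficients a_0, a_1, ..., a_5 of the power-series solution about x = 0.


Ansatz: y(x) = sum_{n>=0} a_n x^n, so y'(x) = sum_{n>=1} n a_n x^(n-1) and y''(x) = sum_{n>=2} n(n-1) a_n x^(n-2).
Substitute into P(x) y'' + Q(x) y' + R(x) y = 0 with P(x) = 1, Q(x) = 0, R(x) = -3, and match powers of x.
Initial conditions: a_0 = 1, a_1 = 1.
Setting the coefficient of each power of x to zero and solving order by order (substituting the coefficients already found):
  x^0: 2 a_2 - 3 a_0 = 0  ->  2 a_2 = 3 a_0 = 3  ->  a_2 = 3/2
  x^1: 6 a_3 - 3 a_1 = 0  ->  6 a_3 = 3 a_1 = 3  ->  a_3 = 1/2
  x^2: 12 a_4 - 3 a_2 = 0  ->  12 a_4 = 3 a_2 = 9/2  ->  a_4 = 3/8
  x^3: 20 a_5 - 3 a_3 = 0  ->  20 a_5 = 3 a_3 = 3/2  ->  a_5 = 3/40
Truncated series: y(x) = 1 + x + (3/2) x^2 + (1/2) x^3 + (3/8) x^4 + (3/40) x^5 + O(x^6).

a_0 = 1; a_1 = 1; a_2 = 3/2; a_3 = 1/2; a_4 = 3/8; a_5 = 3/40


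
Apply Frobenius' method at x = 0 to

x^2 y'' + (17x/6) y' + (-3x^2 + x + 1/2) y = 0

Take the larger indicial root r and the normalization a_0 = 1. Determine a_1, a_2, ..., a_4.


Write in Frobenius form y'' + (p(x)/x) y' + (q(x)/x^2) y = 0:
  p(x) = 17/6,  q(x) = -3x^2 + x + 1/2.
Indicial equation: r(r-1) + (17/6) r + (1/2) = 0 -> roots r_1 = -1/3, r_2 = -3/2.
Take r = r_1 = -1/3. Let y(x) = x^r sum_{n>=0} a_n x^n with a_0 = 1.
Substitute y = x^r sum a_n x^n and match x^{r+n}. The recurrence is
  D(n) a_n + 1 a_{n-1} - 3 a_{n-2} = 0,  where D(n) = (r+n)(r+n-1) + (17/6)(r+n) + (1/2).
  a_n = [-1 a_{n-1} + 3 a_{n-2}] / D(n).
Since the indicial polynomial factors as (r - r_1)(r - r_2), D(n) = (r_1 + n - r_1)(r_1 + n - r_2) = n(n + 7/6).
Evaluating step by step (a_0 = 1):
  n = 1: D(1) = 1(1 + 7/6) = 13/6; numerator = -1(1) = -1; a_1 = (-1)/(13/6) = -6/13
  n = 2: D(2) = 2(2 + 7/6) = 19/3; numerator = -1(-6/13) + 3(1) = 45/13; a_2 = (45/13)/(19/3) = 135/247
  n = 3: D(3) = 3(3 + 7/6) = 25/2; numerator = -1(135/247) + 3(-6/13) = -477/247; a_3 = (-477/247)/(25/2) = -954/6175
  n = 4: D(4) = 4(4 + 7/6) = 62/3; numerator = -1(-954/6175) + 3(135/247) = 11079/6175; a_4 = (11079/6175)/(62/3) = 33237/382850

r = -1/3; a_0 = 1; a_1 = -6/13; a_2 = 135/247; a_3 = -954/6175; a_4 = 33237/382850


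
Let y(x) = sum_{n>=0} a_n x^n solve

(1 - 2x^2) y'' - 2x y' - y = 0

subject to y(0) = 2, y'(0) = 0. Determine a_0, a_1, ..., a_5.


Ansatz: y(x) = sum_{n>=0} a_n x^n, so y'(x) = sum_{n>=1} n a_n x^(n-1) and y''(x) = sum_{n>=2} n(n-1) a_n x^(n-2).
Substitute into P(x) y'' + Q(x) y' + R(x) y = 0 with P(x) = 1 - 2x^2, Q(x) = -2x, R(x) = -1, and match powers of x.
Initial conditions: a_0 = 2, a_1 = 0.
Setting the coefficient of each power of x to zero and solving order by order (substituting the coefficients already found):
  x^0: 2 a_2 - a_0 = 0  ->  2 a_2 = a_0 = 2  ->  a_2 = 1
  x^1: 6 a_3 - 3 a_1 = 0  ->  6 a_3 = 3 a_1 = 0  ->  a_3 = 0
  x^2: 12 a_4 - 9 a_2 = 0  ->  12 a_4 = 9 a_2 = 9  ->  a_4 = 3/4
  x^3: 20 a_5 - 19 a_3 = 0  ->  20 a_5 = 19 a_3 = 0  ->  a_5 = 0
Truncated series: y(x) = 2 + x^2 + (3/4) x^4 + O(x^6).

a_0 = 2; a_1 = 0; a_2 = 1; a_3 = 0; a_4 = 3/4; a_5 = 0


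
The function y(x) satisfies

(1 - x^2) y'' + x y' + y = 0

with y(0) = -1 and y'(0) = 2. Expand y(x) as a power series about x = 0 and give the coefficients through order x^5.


Ansatz: y(x) = sum_{n>=0} a_n x^n, so y'(x) = sum_{n>=1} n a_n x^(n-1) and y''(x) = sum_{n>=2} n(n-1) a_n x^(n-2).
Substitute into P(x) y'' + Q(x) y' + R(x) y = 0 with P(x) = 1 - x^2, Q(x) = x, R(x) = 1, and match powers of x.
Initial conditions: a_0 = -1, a_1 = 2.
Setting the coefficient of each power of x to zero and solving order by order (substituting the coefficients already found):
  x^0: 2 a_2 + a_0 = 0  ->  2 a_2 = -a_0 = 1  ->  a_2 = 1/2
  x^1: 6 a_3 + 2 a_1 = 0  ->  6 a_3 = -2 a_1 = -4  ->  a_3 = -2/3
  x^2: 12 a_4 + a_2 = 0  ->  12 a_4 = -a_2 = -1/2  ->  a_4 = -1/24
  x^3: 20 a_5 - 2 a_3 = 0  ->  20 a_5 = 2 a_3 = -4/3  ->  a_5 = -1/15
Truncated series: y(x) = -1 + 2 x + (1/2) x^2 - (2/3) x^3 - (1/24) x^4 - (1/15) x^5 + O(x^6).

a_0 = -1; a_1 = 2; a_2 = 1/2; a_3 = -2/3; a_4 = -1/24; a_5 = -1/15


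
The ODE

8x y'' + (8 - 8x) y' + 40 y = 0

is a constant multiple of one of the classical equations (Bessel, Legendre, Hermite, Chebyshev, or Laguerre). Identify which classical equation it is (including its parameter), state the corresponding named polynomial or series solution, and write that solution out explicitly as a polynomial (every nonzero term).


All three coefficients share the factor 8; dividing through by 8 gives  x y'' + (1 - x) y' + 5 y = 0.
This matches the Laguerre equation x y'' + (1 - x) y' + n y = 0 with n = 5; the polynomial solution is L_5(x).
With y = sum_k a_k x^k, matching x^k gives (k+1)k a_{k+1} + (k+1) a_{k+1} - k a_k + n a_k = 0, i.e. (k+1)^2 a_{k+1} = (k - n) a_k = (k - 5) a_k. The right side vanishes at k = 5, so the series terminates at degree 5.
Standard normalization L_n(0) = 1 gives a_0 = 1. Work upward with a_{k+1} = (k - 5) a_k / (k+1)^2:
  a_1 = (0 - 5)(1) / 1^2 = -5/1 = -5
  a_2 = (1 - 5)(-5) / 2^2 = 20/4 = 5
  a_3 = (2 - 5)(5) / 3^2 = -15/9 = -5/3
  a_4 = (3 - 5)(-5/3) / 4^2 = (10/3)/16 = 5/24
  a_5 = (4 - 5)(5/24) / 5^2 = (-5/24)/25 = -1/120
Hence L_5(x) = -x^5/120 + 5 x^4/24 - 5 x^3/3 + 5 x^2 - 5 x + 1.

L_5(x); series = -x^5/120 + 5 x^4/24 - 5 x^3/3 + 5 x^2 - 5 x + 1


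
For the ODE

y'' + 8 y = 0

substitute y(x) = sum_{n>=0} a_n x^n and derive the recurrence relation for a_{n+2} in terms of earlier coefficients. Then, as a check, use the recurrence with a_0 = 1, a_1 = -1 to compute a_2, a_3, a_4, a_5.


Substitute y = sum_n a_n x^n into y'' + (const) y = 0.
y''(x) = sum_{n>=0} (n+2)(n+1) a_{n+2} x^n.
The ODE becomes sum_n [(n+2)(n+1) a_{n+2} + 8 a_n] x^n = 0.
Setting each coefficient to zero gives the recurrence:
  (n+2)(n+1) a_{n+2} + 8 a_n = 0,
  a_{n+2} = -8 / ((n+1)(n+2)) a_n.

Check with a_0 = 1, a_1 = -1 (apply the recurrence for n = 0, 1, 2, 3): a_0 = 1, a_1 = -1, a_2 = -4, a_3 = 4/3, a_4 = 8/3, a_5 = -8/15.

a_{n+2} = -8/((n+1)(n+2)) * a_n; check: a_0 = 1, a_1 = -1, a_2 = -4, a_3 = 4/3, a_4 = 8/3, a_5 = -8/15


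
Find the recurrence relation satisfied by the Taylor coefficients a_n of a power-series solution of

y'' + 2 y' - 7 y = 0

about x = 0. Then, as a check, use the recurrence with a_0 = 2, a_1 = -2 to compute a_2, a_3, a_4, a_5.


Substitute y = sum_n a_n x^n.
y''(x) has coefficient (n+2)(n+1) a_{n+2} at x^n;
2 y'(x) has coefficient 2 (n+1) a_{n+1} at x^n;
-7 y(x) has coefficient -7 a_n at x^n.
Matching x^n: (n+2)(n+1) a_{n+2} + 2 (n+1) a_{n+1} - 7 a_n = 0.
Thus a_{n+2} = [-2 (n+1) a_{n+1} + 7 a_n] / ((n+1)(n+2)).

Check with a_0 = 2, a_1 = -2 (apply the recurrence for n = 0, 1, 2, 3): a_0 = 2, a_1 = -2, a_2 = 9, a_3 = -25/3, a_4 = 113/12, a_5 = -401/60.

a_(n+2) = [-2 (n+1) a_(n+1) + 7 a_n] / ((n+1)(n+2)); check: a_0 = 2, a_1 = -2, a_2 = 9, a_3 = -25/3, a_4 = 113/12, a_5 = -401/60


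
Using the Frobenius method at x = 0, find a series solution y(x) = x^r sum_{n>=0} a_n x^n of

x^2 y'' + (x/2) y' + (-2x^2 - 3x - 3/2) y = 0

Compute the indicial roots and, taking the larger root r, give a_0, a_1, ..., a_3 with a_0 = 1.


Write in Frobenius form y'' + (p(x)/x) y' + (q(x)/x^2) y = 0:
  p(x) = 1/2,  q(x) = -2x^2 - 3x - 3/2.
Indicial equation: r(r-1) + (1/2) r + (-3/2) = 0 -> roots r_1 = 3/2, r_2 = -1.
Take r = r_1 = 3/2. Let y(x) = x^r sum_{n>=0} a_n x^n with a_0 = 1.
Substitute y = x^r sum a_n x^n and match x^{r+n}. The recurrence is
  D(n) a_n - 3 a_{n-1} - 2 a_{n-2} = 0,  where D(n) = (r+n)(r+n-1) + (1/2)(r+n) + (-3/2).
  a_n = [3 a_{n-1} + 2 a_{n-2}] / D(n).
Since the indicial polynomial factors as (r - r_1)(r - r_2), D(n) = (r_1 + n - r_1)(r_1 + n - r_2) = n(n + 5/2).
Evaluating step by step (a_0 = 1):
  n = 1: D(1) = 1(1 + 5/2) = 7/2; numerator = 3(1) = 3; a_1 = (3)/(7/2) = 6/7
  n = 2: D(2) = 2(2 + 5/2) = 9; numerator = 3(6/7) + 2(1) = 32/7; a_2 = (32/7)/(9) = 32/63
  n = 3: D(3) = 3(3 + 5/2) = 33/2; numerator = 3(32/63) + 2(6/7) = 68/21; a_3 = (68/21)/(33/2) = 136/693

r = 3/2; a_0 = 1; a_1 = 6/7; a_2 = 32/63; a_3 = 136/693


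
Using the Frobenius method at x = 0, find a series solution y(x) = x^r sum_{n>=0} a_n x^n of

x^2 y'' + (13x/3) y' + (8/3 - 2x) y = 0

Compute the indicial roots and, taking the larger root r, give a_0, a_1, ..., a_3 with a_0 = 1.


Write in Frobenius form y'' + (p(x)/x) y' + (q(x)/x^2) y = 0:
  p(x) = 13/3,  q(x) = 8/3 - 2x.
Indicial equation: r(r-1) + (13/3) r + (8/3) = 0 -> roots r_1 = -4/3, r_2 = -2.
Take r = r_1 = -4/3. Let y(x) = x^r sum_{n>=0} a_n x^n with a_0 = 1.
Substitute y = x^r sum a_n x^n and match x^{r+n}. The recurrence is
  D(n) a_n - 2 a_{n-1} = 0,  where D(n) = (r+n)(r+n-1) + (13/3)(r+n) + (8/3).
  a_n = 2 / D(n) * a_{n-1}.
Since the indicial polynomial factors as (r - r_1)(r - r_2), D(n) = (r_1 + n - r_1)(r_1 + n - r_2) = n(n + 2/3).
Evaluating step by step (a_0 = 1):
  n = 1: D(1) = 1(1 + 2/3) = 5/3; numerator = 2(1) = 2; a_1 = (2)/(5/3) = 6/5
  n = 2: D(2) = 2(2 + 2/3) = 16/3; numerator = 2(6/5) = 12/5; a_2 = (12/5)/(16/3) = 9/20
  n = 3: D(3) = 3(3 + 2/3) = 11; numerator = 2(9/20) = 9/10; a_3 = (9/10)/(11) = 9/110

r = -4/3; a_0 = 1; a_1 = 6/5; a_2 = 9/20; a_3 = 9/110


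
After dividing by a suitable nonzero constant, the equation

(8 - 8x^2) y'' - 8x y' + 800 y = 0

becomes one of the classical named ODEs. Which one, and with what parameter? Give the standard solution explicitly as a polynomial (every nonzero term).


All three coefficients share the factor 8; dividing through by 8 gives  (1 - x^2) y'' - x y' + 100 y = 0.
This matches the Chebyshev equation (1 - x^2) y'' - x y' + n^2 y = 0 (note the -x y' term, not -2x y') with n^2 = 100, so n = 10; the polynomial solution is T_10(x).
With y = sum_k a_k x^k, matching x^k gives (k+2)(k+1) a_{k+2} = (k^2 - n^2) a_k = (k - 10)(k + 10) a_k. The right side vanishes at k = 10, so the series with the parity of 10 terminates at degree 10.
Standard normalization: leading coefficient of T_n is 2^(n-1), so a_10 = 2^9 = 512. Work downward with a_k = (k+1)(k+2) a_{k+2} / ((k - 10)(k + 10)):
  a_8 = (9)(10)(512) / ((8 - 10)(8 + 10)) = 46080/(-36) = -1280
  a_6 = (7)(8)(-1280) / ((6 - 10)(6 + 10)) = -71680/(-64) = 1120
  a_4 = (5)(6)(1120) / ((4 - 10)(4 + 10)) = 33600/(-84) = -400
  a_2 = (3)(4)(-400) / ((2 - 10)(2 + 10)) = -4800/(-96) = 50
  a_0 = (1)(2)(50) / ((0 - 10)(0 + 10)) = 100/(-100) = -1
Hence T_10(x) = 512 x^10 - 1280 x^8 + 1120 x^6 - 400 x^4 + 50 x^2 - 1.

T_10(x); series = 512 x^10 - 1280 x^8 + 1120 x^6 - 400 x^4 + 50 x^2 - 1


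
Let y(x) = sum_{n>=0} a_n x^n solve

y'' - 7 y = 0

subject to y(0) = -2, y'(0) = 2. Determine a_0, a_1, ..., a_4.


Ansatz: y(x) = sum_{n>=0} a_n x^n, so y'(x) = sum_{n>=1} n a_n x^(n-1) and y''(x) = sum_{n>=2} n(n-1) a_n x^(n-2).
Substitute into P(x) y'' + Q(x) y' + R(x) y = 0 with P(x) = 1, Q(x) = 0, R(x) = -7, and match powers of x.
Initial conditions: a_0 = -2, a_1 = 2.
Setting the coefficient of each power of x to zero and solving order by order (substituting the coefficients already found):
  x^0: 2 a_2 - 7 a_0 = 0  ->  2 a_2 = 7 a_0 = -14  ->  a_2 = -7
  x^1: 6 a_3 - 7 a_1 = 0  ->  6 a_3 = 7 a_1 = 14  ->  a_3 = 7/3
  x^2: 12 a_4 - 7 a_2 = 0  ->  12 a_4 = 7 a_2 = -49  ->  a_4 = -49/12
Truncated series: y(x) = -2 + 2 x - 7 x^2 + (7/3) x^3 - (49/12) x^4 + O(x^5).

a_0 = -2; a_1 = 2; a_2 = -7; a_3 = 7/3; a_4 = -49/12


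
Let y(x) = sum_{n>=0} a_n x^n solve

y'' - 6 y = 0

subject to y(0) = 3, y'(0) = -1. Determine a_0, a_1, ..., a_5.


Ansatz: y(x) = sum_{n>=0} a_n x^n, so y'(x) = sum_{n>=1} n a_n x^(n-1) and y''(x) = sum_{n>=2} n(n-1) a_n x^(n-2).
Substitute into P(x) y'' + Q(x) y' + R(x) y = 0 with P(x) = 1, Q(x) = 0, R(x) = -6, and match powers of x.
Initial conditions: a_0 = 3, a_1 = -1.
Setting the coefficient of each power of x to zero and solving order by order (substituting the coefficients already found):
  x^0: 2 a_2 - 6 a_0 = 0  ->  2 a_2 = 6 a_0 = 18  ->  a_2 = 9
  x^1: 6 a_3 - 6 a_1 = 0  ->  6 a_3 = 6 a_1 = -6  ->  a_3 = -1
  x^2: 12 a_4 - 6 a_2 = 0  ->  12 a_4 = 6 a_2 = 54  ->  a_4 = 9/2
  x^3: 20 a_5 - 6 a_3 = 0  ->  20 a_5 = 6 a_3 = -6  ->  a_5 = -3/10
Truncated series: y(x) = 3 - x + 9 x^2 - x^3 + (9/2) x^4 - (3/10) x^5 + O(x^6).

a_0 = 3; a_1 = -1; a_2 = 9; a_3 = -1; a_4 = 9/2; a_5 = -3/10


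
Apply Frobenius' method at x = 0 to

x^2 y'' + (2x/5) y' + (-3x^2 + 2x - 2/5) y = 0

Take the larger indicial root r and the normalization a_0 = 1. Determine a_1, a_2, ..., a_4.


Write in Frobenius form y'' + (p(x)/x) y' + (q(x)/x^2) y = 0:
  p(x) = 2/5,  q(x) = -3x^2 + 2x - 2/5.
Indicial equation: r(r-1) + (2/5) r + (-2/5) = 0 -> roots r_1 = 1, r_2 = -2/5.
Take r = r_1 = 1. Let y(x) = x^r sum_{n>=0} a_n x^n with a_0 = 1.
Substitute y = x^r sum a_n x^n and match x^{r+n}. The recurrence is
  D(n) a_n + 2 a_{n-1} - 3 a_{n-2} = 0,  where D(n) = (r+n)(r+n-1) + (2/5)(r+n) + (-2/5).
  a_n = [-2 a_{n-1} + 3 a_{n-2}] / D(n).
Since the indicial polynomial factors as (r - r_1)(r - r_2), D(n) = (r_1 + n - r_1)(r_1 + n - r_2) = n(n + 7/5).
Evaluating step by step (a_0 = 1):
  n = 1: D(1) = 1(1 + 7/5) = 12/5; numerator = -2(1) = -2; a_1 = (-2)/(12/5) = -5/6
  n = 2: D(2) = 2(2 + 7/5) = 34/5; numerator = -2(-5/6) + 3(1) = 14/3; a_2 = (14/3)/(34/5) = 35/51
  n = 3: D(3) = 3(3 + 7/5) = 66/5; numerator = -2(35/51) + 3(-5/6) = -395/102; a_3 = (-395/102)/(66/5) = -1975/6732
  n = 4: D(4) = 4(4 + 7/5) = 108/5; numerator = -2(-1975/6732) + 3(35/51) = 8905/3366; a_4 = (8905/3366)/(108/5) = 44525/363528

r = 1; a_0 = 1; a_1 = -5/6; a_2 = 35/51; a_3 = -1975/6732; a_4 = 44525/363528
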